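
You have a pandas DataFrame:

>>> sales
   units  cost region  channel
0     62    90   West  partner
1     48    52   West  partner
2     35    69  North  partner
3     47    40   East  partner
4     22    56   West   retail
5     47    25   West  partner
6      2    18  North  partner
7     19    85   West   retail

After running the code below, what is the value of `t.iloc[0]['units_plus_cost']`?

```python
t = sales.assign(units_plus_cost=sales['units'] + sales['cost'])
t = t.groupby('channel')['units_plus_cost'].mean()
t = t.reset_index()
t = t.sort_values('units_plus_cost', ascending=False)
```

add column units_plus_cost = sales['units'] + sales['cost']:
   units  cost region  channel  units_plus_cost
0     62    90   West  partner              152
1     48    52   West  partner              100
2     35    69  North  partner              104
3     47    40   East  partner               87
4     22    56   West   retail               78
5     47    25   West  partner               72
6      2    18  North  partner               20
7     19    85   West   retail              104
group by channel, mean of units_plus_cost:
channel
partner    89.166667
retail     91.000000
Name: units_plus_cost, dtype: float64
reset_index():
   channel  units_plus_cost
0  partner        89.166667
1   retail        91.000000
sort by units_plus_cost descending:
   channel  units_plus_cost
1   retail        91.000000
0  partner        89.166667
Finally, value at position 0, column 'units_plus_cost' = 91.0.

91.0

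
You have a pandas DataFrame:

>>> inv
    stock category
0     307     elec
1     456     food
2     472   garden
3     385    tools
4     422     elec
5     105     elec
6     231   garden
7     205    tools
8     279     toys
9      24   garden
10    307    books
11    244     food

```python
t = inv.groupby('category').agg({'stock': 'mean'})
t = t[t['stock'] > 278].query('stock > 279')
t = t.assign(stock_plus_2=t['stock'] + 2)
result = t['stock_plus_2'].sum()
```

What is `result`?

958.0

group by category, mean of stock:
               stock
category            
books     307.000000
elec      278.000000
food      350.000000
garden    242.333333
tools     295.000000
toys      279.000000
filter rows where stock > 278:
          stock
category       
books     307.0
food      350.0
tools     295.0
toys      279.0
filter rows where stock > 279:
          stock
category       
books     307.0
food      350.0
tools     295.0
add column stock_plus_2 = t['stock'] + 2:
          stock  stock_plus_2
category                     
books     307.0         309.0
food      350.0         352.0
tools     295.0         297.0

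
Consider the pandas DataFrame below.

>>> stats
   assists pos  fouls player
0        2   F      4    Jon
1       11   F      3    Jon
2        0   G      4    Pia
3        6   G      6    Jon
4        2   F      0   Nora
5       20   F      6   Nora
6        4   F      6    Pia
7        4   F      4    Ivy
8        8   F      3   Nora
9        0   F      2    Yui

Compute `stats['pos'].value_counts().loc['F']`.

8

value_counts of pos:
pos
F    8
G    2
Name: count, dtype: int64
Finally, value at index 'F' = 8.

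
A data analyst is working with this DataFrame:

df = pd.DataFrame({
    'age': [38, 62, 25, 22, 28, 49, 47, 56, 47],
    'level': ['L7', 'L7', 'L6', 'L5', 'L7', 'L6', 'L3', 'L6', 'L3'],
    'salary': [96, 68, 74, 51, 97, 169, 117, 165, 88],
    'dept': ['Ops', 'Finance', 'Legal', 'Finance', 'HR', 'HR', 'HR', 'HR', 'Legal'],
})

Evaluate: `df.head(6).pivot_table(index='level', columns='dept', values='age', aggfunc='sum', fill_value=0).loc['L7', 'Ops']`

take first 6 rows:
   age level  salary     dept
0   38    L7      96      Ops
1   62    L7      68  Finance
2   25    L6      74    Legal
3   22    L5      51  Finance
4   28    L7      97       HR
5   49    L6     169       HR
pivot: rows=level, cols=dept, sum(age):
dept   Finance  HR  Legal  Ops
level                         
L5          22   0      0    0
L6           0  49     25    0
L7          62  28      0   38
Then the value at row 'L7', column 'Ops': 38

38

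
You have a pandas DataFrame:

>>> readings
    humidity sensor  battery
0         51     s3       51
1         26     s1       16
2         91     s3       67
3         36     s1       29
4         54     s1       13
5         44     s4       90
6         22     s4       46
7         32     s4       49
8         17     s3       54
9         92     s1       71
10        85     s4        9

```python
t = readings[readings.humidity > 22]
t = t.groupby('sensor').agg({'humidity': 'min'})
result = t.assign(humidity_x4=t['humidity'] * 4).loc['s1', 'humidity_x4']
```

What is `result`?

104

filter rows where humidity > 22:
    humidity sensor  battery
0         51     s3       51
1         26     s1       16
2         91     s3       67
3         36     s1       29
4         54     s1       13
5         44     s4       90
7         32     s4       49
9         92     s1       71
10        85     s4        9
group by sensor, min of humidity:
        humidity
sensor          
s1            26
s3            51
s4            32
add column humidity_x4 = t['humidity'] * 4:
        humidity  humidity_x4
sensor                       
s1            26          104
s3            51          204
s4            32          128
value at row 's1', column 'humidity_x4' → 104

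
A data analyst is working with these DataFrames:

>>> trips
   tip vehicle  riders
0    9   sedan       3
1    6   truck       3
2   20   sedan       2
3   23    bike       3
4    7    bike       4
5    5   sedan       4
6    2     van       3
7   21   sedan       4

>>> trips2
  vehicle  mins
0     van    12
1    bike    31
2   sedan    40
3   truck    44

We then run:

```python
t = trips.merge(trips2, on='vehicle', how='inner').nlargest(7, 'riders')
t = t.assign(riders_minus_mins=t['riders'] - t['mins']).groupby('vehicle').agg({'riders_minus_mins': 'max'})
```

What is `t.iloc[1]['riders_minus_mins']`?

merge on 'vehicle' (how='inner') → 8 rows:
   tip vehicle  riders  mins
0    9   sedan       3    40
1    6   truck       3    44
2   20   sedan       2    40
3   23    bike       3    31
4    7    bike       4    31
5    5   sedan       4    40
6    2     van       3    12
7   21   sedan       4    40
take 7 rows with largest riders:
   tip vehicle  riders  mins
4    7    bike       4    31
5    5   sedan       4    40
7   21   sedan       4    40
0    9   sedan       3    40
1    6   truck       3    44
3   23    bike       3    31
6    2     van       3    12
add column riders_minus_mins = t['riders'] - t['mins']:
   tip vehicle  riders  mins  riders_minus_mins
4    7    bike       4    31                -27
5    5   sedan       4    40                -36
7   21   sedan       4    40                -36
0    9   sedan       3    40                -37
1    6   truck       3    44                -41
3   23    bike       3    31                -28
6    2     van       3    12                 -9
group by vehicle, max of riders_minus_mins:
         riders_minus_mins
vehicle                   
bike                   -27
sedan                  -36
truck                  -41
van                     -9
Hence -36.

-36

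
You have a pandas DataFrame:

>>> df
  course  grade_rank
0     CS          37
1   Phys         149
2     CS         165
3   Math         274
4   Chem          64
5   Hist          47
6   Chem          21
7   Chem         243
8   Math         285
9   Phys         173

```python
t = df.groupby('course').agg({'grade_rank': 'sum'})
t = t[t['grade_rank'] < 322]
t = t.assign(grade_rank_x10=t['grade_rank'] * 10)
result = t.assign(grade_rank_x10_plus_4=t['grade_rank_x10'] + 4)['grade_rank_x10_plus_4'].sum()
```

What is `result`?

group by course, sum of grade_rank:
        grade_rank
course            
CS             202
Chem           328
Hist            47
Math           559
Phys           322
filter rows where grade_rank < 322:
        grade_rank
course            
CS             202
Hist            47
add column grade_rank_x10 = t['grade_rank'] * 10:
        grade_rank  grade_rank_x10
course                            
CS             202            2020
Hist            47             470
add column grade_rank_x10_plus_4 = t['grade_rank_x10'] + 4:
        grade_rank  grade_rank_x10  grade_rank_x10_plus_4
course                                                   
CS             202            2020                   2024
Hist            47             470                    474

2498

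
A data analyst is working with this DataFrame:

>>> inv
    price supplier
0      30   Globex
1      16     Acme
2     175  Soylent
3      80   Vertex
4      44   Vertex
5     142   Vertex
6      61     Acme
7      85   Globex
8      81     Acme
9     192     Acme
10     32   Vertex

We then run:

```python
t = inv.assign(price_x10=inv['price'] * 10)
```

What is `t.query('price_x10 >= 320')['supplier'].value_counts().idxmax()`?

add column price_x10 = inv['price'] * 10:
    price supplier  price_x10
0      30   Globex        300
1      16     Acme        160
2     175  Soylent       1750
3      80   Vertex        800
4      44   Vertex        440
5     142   Vertex       1420
6      61     Acme        610
7      85   Globex        850
8      81     Acme        810
9     192     Acme       1920
10     32   Vertex        320
filter rows where price_x10 >= 320:
    price supplier  price_x10
2     175  Soylent       1750
3      80   Vertex        800
4      44   Vertex        440
5     142   Vertex       1420
6      61     Acme        610
7      85   Globex        850
8      81     Acme        810
9     192     Acme       1920
10     32   Vertex        320
value_counts of supplier:
supplier
Vertex     4
Acme       3
Soylent    1
Globex     1
Name: count, dtype: int64

Vertex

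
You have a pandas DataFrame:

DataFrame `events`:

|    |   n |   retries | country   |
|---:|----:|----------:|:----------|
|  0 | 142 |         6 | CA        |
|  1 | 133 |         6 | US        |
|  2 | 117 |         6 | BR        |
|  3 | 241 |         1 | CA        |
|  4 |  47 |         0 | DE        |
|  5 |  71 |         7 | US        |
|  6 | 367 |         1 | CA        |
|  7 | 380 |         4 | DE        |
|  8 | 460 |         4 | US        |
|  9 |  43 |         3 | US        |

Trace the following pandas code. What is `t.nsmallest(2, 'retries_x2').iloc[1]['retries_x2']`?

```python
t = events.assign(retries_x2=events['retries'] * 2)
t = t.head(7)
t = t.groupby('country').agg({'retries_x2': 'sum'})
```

add column retries_x2 = events['retries'] * 2:
     n  retries country  retries_x2
0  142        6      CA          12
1  133        6      US          12
2  117        6      BR          12
3  241        1      CA           2
4   47        0      DE           0
5   71        7      US          14
6  367        1      CA           2
7  380        4      DE           8
8  460        4      US           8
9   43        3      US           6
take first 7 rows:
     n  retries country  retries_x2
0  142        6      CA          12
1  133        6      US          12
2  117        6      BR          12
3  241        1      CA           2
4   47        0      DE           0
5   71        7      US          14
6  367        1      CA           2
group by country, sum of retries_x2:
         retries_x2
country            
BR               12
CA               16
DE                0
US               26
take 2 rows with smallest retries_x2:
         retries_x2
country            
DE                0
BR               12
So iloc[1]['retries_x2'] = 12.

12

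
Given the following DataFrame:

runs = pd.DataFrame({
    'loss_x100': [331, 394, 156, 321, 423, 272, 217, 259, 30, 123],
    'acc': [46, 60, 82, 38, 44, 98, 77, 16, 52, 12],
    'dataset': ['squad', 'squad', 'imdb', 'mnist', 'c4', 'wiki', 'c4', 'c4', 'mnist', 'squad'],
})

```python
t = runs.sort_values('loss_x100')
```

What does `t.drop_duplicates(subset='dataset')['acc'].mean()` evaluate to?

sort by loss_x100:
   loss_x100  acc dataset
8         30   52   mnist
9        123   12   squad
2        156   82    imdb
6        217   77      c4
7        259   16      c4
5        272   98    wiki
3        321   38   mnist
0        331   46   squad
1        394   60   squad
4        423   44      c4
drop duplicate dataset (keep=first):
   loss_x100  acc dataset
8         30   52   mnist
9        123   12   squad
2        156   82    imdb
6        217   77      c4
5        272   98    wiki
So mean() = 64.2.

64.2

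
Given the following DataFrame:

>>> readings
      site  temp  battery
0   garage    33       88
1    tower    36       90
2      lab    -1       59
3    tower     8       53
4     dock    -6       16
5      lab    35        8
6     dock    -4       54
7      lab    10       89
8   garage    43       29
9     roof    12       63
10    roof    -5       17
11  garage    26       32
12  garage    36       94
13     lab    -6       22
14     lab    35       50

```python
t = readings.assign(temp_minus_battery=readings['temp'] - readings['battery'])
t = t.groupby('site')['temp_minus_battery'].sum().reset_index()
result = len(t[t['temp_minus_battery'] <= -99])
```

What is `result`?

3

add column temp_minus_battery = readings['temp'] - readings['battery']:
      site  temp  battery  temp_minus_battery
0   garage    33       88                 -55
1    tower    36       90                 -54
2      lab    -1       59                 -60
3    tower     8       53                 -45
4     dock    -6       16                 -22
5      lab    35        8                  27
6     dock    -4       54                 -58
7      lab    10       89                 -79
8   garage    43       29                  14
9     roof    12       63                 -51
10    roof    -5       17                 -22
11  garage    26       32                  -6
12  garage    36       94                 -58
13     lab    -6       22                 -28
14     lab    35       50                 -15
group by site, sum of temp_minus_battery:
site
dock      -80
garage   -105
lab      -155
roof      -73
tower     -99
Name: temp_minus_battery, dtype: int64
reset_index():
     site  temp_minus_battery
0    dock                 -80
1  garage                -105
2     lab                -155
3    roof                 -73
4   tower                 -99
filter rows where temp_minus_battery <= -99:
     site  temp_minus_battery
1  garage                -105
2     lab                -155
4   tower                 -99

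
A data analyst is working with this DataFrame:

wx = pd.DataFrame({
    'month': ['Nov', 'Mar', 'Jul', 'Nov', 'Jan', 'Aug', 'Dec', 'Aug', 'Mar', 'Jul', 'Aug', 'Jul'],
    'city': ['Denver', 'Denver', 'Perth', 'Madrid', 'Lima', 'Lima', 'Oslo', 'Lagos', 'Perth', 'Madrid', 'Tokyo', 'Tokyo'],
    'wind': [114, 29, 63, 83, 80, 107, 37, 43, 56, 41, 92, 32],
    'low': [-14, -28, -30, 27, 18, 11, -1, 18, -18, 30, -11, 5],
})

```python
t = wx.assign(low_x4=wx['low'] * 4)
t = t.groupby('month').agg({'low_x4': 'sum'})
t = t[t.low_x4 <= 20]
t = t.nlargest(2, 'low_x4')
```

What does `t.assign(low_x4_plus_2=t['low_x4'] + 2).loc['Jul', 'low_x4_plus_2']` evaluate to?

22

add column low_x4 = wx['low'] * 4:
   month    city  wind  low  low_x4
0    Nov  Denver   114  -14     -56
1    Mar  Denver    29  -28    -112
2    Jul   Perth    63  -30    -120
3    Nov  Madrid    83   27     108
4    Jan    Lima    80   18      72
5    Aug    Lima   107   11      44
6    Dec    Oslo    37   -1      -4
7    Aug   Lagos    43   18      72
8    Mar   Perth    56  -18     -72
9    Jul  Madrid    41   30     120
10   Aug   Tokyo    92  -11     -44
11   Jul   Tokyo    32    5      20
group by month, sum of low_x4:
       low_x4
month        
Aug        72
Dec        -4
Jan        72
Jul        20
Mar      -184
Nov        52
filter rows where low_x4 <= 20:
       low_x4
month        
Dec        -4
Jul        20
Mar      -184
take 2 rows with largest low_x4:
       low_x4
month        
Jul        20
Dec        -4
add column low_x4_plus_2 = t['low_x4'] + 2:
       low_x4  low_x4_plus_2
month                       
Jul        20             22
Dec        -4             -2
Hence 22.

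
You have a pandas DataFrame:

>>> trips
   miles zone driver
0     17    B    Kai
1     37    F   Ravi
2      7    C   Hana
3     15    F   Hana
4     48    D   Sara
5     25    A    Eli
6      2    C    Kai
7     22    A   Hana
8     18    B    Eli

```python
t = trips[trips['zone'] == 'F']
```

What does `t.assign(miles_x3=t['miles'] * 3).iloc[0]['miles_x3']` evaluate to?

filter rows where zone == 'F':
   miles zone driver
1     37    F   Ravi
3     15    F   Hana
add column miles_x3 = t['miles'] * 3:
   miles zone driver  miles_x3
1     37    F   Ravi       111
3     15    F   Hana        45
Reading off the value at position 0, column 'miles_x3', we get 111.

111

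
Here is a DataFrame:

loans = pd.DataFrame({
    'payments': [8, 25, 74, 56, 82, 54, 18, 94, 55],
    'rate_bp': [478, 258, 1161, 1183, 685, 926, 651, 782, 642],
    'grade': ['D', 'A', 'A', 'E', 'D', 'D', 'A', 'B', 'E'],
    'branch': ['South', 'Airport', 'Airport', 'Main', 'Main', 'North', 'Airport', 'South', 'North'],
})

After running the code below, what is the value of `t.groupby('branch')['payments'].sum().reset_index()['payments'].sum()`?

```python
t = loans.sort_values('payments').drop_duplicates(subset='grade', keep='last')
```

306

sort by payments:
   payments  rate_bp grade   branch
0         8      478     D    South
6        18      651     A  Airport
1        25      258     A  Airport
5        54      926     D    North
8        55      642     E    North
3        56     1183     E     Main
2        74     1161     A  Airport
4        82      685     D     Main
7        94      782     B    South
drop duplicate grade (keep=last):
   payments  rate_bp grade   branch
3        56     1183     E     Main
2        74     1161     A  Airport
4        82      685     D     Main
7        94      782     B    South
group by branch, sum of payments:
branch
Airport     74
Main       138
South       94
Name: payments, dtype: int64
reset_index():
    branch  payments
0  Airport        74
1     Main       138
2    South        94
The sum of column 'payments' is 306.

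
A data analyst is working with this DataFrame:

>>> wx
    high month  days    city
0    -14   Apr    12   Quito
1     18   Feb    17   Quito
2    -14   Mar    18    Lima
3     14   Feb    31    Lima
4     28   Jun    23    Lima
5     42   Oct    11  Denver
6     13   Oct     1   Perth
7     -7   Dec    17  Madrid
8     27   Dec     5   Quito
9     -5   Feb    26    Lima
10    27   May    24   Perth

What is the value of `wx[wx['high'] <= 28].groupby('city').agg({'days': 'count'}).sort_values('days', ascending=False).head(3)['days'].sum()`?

filter rows where high <= 28:
    high month  days    city
0    -14   Apr    12   Quito
1     18   Feb    17   Quito
2    -14   Mar    18    Lima
3     14   Feb    31    Lima
4     28   Jun    23    Lima
6     13   Oct     1   Perth
7     -7   Dec    17  Madrid
8     27   Dec     5   Quito
9     -5   Feb    26    Lima
10    27   May    24   Perth
group by city, count of days:
        days
city        
Lima       4
Madrid     1
Perth      2
Quito      3
sort by days descending:
        days
city        
Lima       4
Quito      3
Perth      2
Madrid     1
take first 3 rows:
       days
city       
Lima      4
Quito     3
Perth     2
Hence 9.

9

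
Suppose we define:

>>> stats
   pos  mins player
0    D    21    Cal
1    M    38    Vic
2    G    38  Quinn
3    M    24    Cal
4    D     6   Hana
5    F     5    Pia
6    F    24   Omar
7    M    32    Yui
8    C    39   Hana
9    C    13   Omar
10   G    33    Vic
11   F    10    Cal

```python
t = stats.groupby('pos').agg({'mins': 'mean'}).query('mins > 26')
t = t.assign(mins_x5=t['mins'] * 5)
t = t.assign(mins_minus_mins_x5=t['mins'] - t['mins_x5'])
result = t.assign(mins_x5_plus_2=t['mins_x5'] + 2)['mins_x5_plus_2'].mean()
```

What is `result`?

169.083333333

group by pos, mean of mins:
          mins
pos           
C    26.000000
D    13.500000
F    13.000000
G    35.500000
M    31.333333
filter rows where mins > 26:
          mins
pos           
G    35.500000
M    31.333333
add column mins_x5 = t['mins'] * 5:
          mins     mins_x5
pos                       
G    35.500000  177.500000
M    31.333333  156.666667
add column mins_minus_mins_x5 = t['mins'] - t['mins_x5']:
          mins     mins_x5  mins_minus_mins_x5
pos                                           
G    35.500000  177.500000         -142.000000
M    31.333333  156.666667         -125.333333
add column mins_x5_plus_2 = t['mins_x5'] + 2:
          mins     mins_x5  mins_minus_mins_x5  mins_x5_plus_2
pos                                                           
G    35.500000  177.500000         -142.000000      179.500000
M    31.333333  156.666667         -125.333333      158.666667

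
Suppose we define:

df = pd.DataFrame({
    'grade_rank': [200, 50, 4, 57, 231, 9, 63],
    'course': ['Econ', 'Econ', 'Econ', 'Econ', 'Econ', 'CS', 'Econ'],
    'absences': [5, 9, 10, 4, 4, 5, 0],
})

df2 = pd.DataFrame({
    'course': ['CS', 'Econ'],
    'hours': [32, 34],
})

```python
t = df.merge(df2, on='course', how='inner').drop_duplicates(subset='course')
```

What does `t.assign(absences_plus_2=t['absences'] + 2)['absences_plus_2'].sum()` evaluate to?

14

merge on 'course' (how='inner') → 7 rows:
   grade_rank course  absences  hours
0         200   Econ         5     34
1          50   Econ         9     34
2           4   Econ        10     34
3          57   Econ         4     34
4         231   Econ         4     34
5           9     CS         5     32
6          63   Econ         0     34
drop duplicate course (keep=first):
   grade_rank course  absences  hours
0         200   Econ         5     34
5           9     CS         5     32
add column absences_plus_2 = t['absences'] + 2:
   grade_rank course  absences  hours  absences_plus_2
0         200   Econ         5     34                7
5           9     CS         5     32                7
Finally, sum of column 'absences_plus_2' = 14.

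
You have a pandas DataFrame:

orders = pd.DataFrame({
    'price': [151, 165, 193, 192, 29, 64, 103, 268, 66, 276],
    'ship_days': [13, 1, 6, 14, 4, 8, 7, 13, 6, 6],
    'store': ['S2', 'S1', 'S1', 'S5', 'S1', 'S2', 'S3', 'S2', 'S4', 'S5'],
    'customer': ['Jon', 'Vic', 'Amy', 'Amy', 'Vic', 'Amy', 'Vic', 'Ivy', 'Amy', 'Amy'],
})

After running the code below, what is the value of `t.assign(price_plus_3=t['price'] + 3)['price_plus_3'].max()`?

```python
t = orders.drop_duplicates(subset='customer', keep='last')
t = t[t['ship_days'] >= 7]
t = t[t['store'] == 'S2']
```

drop duplicate customer (keep=last):
   price  ship_days store customer
0    151         13    S2      Jon
6    103          7    S3      Vic
7    268         13    S2      Ivy
9    276          6    S5      Amy
filter rows where ship_days >= 7:
   price  ship_days store customer
0    151         13    S2      Jon
6    103          7    S3      Vic
7    268         13    S2      Ivy
filter rows where store == 'S2':
   price  ship_days store customer
0    151         13    S2      Jon
7    268         13    S2      Ivy
add column price_plus_3 = t['price'] + 3:
   price  ship_days store customer  price_plus_3
0    151         13    S2      Jon           154
7    268         13    S2      Ivy           271

271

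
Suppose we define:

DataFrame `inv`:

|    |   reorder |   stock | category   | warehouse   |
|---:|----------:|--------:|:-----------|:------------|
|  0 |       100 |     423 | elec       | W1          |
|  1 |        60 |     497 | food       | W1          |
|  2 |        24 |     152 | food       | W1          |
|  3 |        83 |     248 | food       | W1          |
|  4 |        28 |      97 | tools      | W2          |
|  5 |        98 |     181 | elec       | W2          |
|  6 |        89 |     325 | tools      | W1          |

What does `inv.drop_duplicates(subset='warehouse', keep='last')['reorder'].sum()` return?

187

drop duplicate warehouse (keep=last):
   reorder  stock category warehouse
5       98    181     elec        W2
6       89    325    tools        W1
Taking the sum of column 'reorder' gives 187.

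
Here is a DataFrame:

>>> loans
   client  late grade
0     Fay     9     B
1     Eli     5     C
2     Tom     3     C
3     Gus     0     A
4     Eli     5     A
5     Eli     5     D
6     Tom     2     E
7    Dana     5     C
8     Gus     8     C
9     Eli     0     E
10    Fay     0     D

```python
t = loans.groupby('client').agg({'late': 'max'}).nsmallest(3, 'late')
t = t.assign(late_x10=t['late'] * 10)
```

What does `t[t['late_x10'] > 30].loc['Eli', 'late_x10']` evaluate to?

50

group by client, max of late:
        late
client      
Dana       5
Eli        5
Fay        9
Gus        8
Tom        3
take 3 rows with smallest late:
        late
client      
Tom        3
Dana       5
Eli        5
add column late_x10 = t['late'] * 10:
        late  late_x10
client                
Tom        3        30
Dana       5        50
Eli        5        50
filter rows where late_x10 > 30:
        late  late_x10
client                
Dana       5        50
Eli        5        50
Taking the value at row 'Eli', column 'late_x10' gives 50.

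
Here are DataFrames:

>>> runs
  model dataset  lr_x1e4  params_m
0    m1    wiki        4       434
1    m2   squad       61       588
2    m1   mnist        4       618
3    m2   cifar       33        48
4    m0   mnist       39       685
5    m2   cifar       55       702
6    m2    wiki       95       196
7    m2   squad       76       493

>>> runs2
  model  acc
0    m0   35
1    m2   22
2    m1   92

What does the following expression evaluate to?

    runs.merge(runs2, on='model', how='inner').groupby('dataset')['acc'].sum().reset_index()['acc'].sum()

merge on 'model' (how='inner') → 8 rows:
  model dataset  lr_x1e4  params_m  acc
0    m1    wiki        4       434   92
1    m2   squad       61       588   22
2    m1   mnist        4       618   92
3    m2   cifar       33        48   22
4    m0   mnist       39       685   35
5    m2   cifar       55       702   22
6    m2    wiki       95       196   22
7    m2   squad       76       493   22
group by dataset, sum of acc:
dataset
cifar     44
mnist    127
squad     44
wiki     114
Name: acc, dtype: int64
reset_index():
  dataset  acc
0   cifar   44
1   mnist  127
2   squad   44
3    wiki  114
Hence 329.

329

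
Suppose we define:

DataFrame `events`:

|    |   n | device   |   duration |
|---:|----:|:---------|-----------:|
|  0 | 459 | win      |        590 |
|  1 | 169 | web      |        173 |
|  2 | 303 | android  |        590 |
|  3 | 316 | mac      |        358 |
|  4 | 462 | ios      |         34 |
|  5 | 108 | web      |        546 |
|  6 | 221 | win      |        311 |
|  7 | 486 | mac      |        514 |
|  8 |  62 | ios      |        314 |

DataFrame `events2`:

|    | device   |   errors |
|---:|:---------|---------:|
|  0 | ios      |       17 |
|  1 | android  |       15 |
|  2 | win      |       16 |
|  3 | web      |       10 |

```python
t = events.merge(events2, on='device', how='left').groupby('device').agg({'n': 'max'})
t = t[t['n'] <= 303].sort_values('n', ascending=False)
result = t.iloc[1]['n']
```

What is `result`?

merge on 'device' (how='left') → 9 rows:
     n   device  duration  errors
0  459      win       590    16.0
1  169      web       173    10.0
2  303  android       590    15.0
3  316      mac       358     NaN
4  462      ios        34    17.0
5  108      web       546    10.0
6  221      win       311    16.0
7  486      mac       514     NaN
8   62      ios       314    17.0
group by device, max of n:
           n
device      
android  303
ios      462
mac      486
web      169
win      459
filter rows where n <= 303:
           n
device      
android  303
web      169
sort by n descending:
           n
device      
android  303
web      169
Then the value at position 1, column 'n': 169

169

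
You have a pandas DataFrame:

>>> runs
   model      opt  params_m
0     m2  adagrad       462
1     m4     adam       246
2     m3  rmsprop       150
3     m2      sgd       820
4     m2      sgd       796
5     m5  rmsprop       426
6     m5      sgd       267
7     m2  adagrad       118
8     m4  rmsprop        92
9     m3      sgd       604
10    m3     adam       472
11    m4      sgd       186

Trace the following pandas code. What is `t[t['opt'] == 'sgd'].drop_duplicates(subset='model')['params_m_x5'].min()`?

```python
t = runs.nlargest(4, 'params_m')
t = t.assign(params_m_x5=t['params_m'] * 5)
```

take 4 rows with largest params_m:
   model   opt  params_m
3     m2   sgd       820
4     m2   sgd       796
9     m3   sgd       604
10    m3  adam       472
add column params_m_x5 = t['params_m'] * 5:
   model   opt  params_m  params_m_x5
3     m2   sgd       820         4100
4     m2   sgd       796         3980
9     m3   sgd       604         3020
10    m3  adam       472         2360
filter rows where opt == 'sgd':
  model  opt  params_m  params_m_x5
3    m2  sgd       820         4100
4    m2  sgd       796         3980
9    m3  sgd       604         3020
drop duplicate model (keep=first):
  model  opt  params_m  params_m_x5
3    m2  sgd       820         4100
9    m3  sgd       604         3020
Finally, min of column 'params_m_x5' = 3020.

3020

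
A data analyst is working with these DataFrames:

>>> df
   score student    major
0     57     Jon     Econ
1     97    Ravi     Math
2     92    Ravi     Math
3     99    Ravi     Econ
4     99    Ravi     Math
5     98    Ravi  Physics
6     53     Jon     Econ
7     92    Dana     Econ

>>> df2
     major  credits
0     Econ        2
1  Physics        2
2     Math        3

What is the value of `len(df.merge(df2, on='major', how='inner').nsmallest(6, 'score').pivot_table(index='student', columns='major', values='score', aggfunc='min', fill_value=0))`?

merge on 'major' (how='inner') → 8 rows:
   score student    major  credits
0     57     Jon     Econ        2
1     97    Ravi     Math        3
2     92    Ravi     Math        3
3     99    Ravi     Econ        2
4     99    Ravi     Math        3
5     98    Ravi  Physics        2
6     53     Jon     Econ        2
7     92    Dana     Econ        2
take 6 rows with smallest score:
   score student    major  credits
6     53     Jon     Econ        2
0     57     Jon     Econ        2
2     92    Ravi     Math        3
7     92    Dana     Econ        2
1     97    Ravi     Math        3
5     98    Ravi  Physics        2
pivot: rows=student, cols=major, min(score):
major    Econ  Math  Physics
student                     
Dana       92     0        0
Jon        53     0        0
Ravi        0    92       98
Finally, number of rows = 3.

3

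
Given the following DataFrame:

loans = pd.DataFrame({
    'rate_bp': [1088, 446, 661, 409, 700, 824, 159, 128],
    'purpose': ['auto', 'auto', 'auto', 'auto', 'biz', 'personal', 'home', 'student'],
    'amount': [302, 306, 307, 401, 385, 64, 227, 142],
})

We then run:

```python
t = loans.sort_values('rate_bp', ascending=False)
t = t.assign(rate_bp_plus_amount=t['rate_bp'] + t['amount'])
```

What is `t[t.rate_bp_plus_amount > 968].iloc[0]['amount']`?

302

sort by rate_bp descending:
   rate_bp   purpose  amount
0     1088      auto     302
5      824  personal      64
4      700       biz     385
2      661      auto     307
1      446      auto     306
3      409      auto     401
6      159      home     227
7      128   student     142
add column rate_bp_plus_amount = t['rate_bp'] + t['amount']:
   rate_bp   purpose  amount  rate_bp_plus_amount
0     1088      auto     302                 1390
5      824  personal      64                  888
4      700       biz     385                 1085
2      661      auto     307                  968
1      446      auto     306                  752
3      409      auto     401                  810
6      159      home     227                  386
7      128   student     142                  270
filter rows where rate_bp_plus_amount > 968:
   rate_bp purpose  amount  rate_bp_plus_amount
0     1088    auto     302                 1390
4      700     biz     385                 1085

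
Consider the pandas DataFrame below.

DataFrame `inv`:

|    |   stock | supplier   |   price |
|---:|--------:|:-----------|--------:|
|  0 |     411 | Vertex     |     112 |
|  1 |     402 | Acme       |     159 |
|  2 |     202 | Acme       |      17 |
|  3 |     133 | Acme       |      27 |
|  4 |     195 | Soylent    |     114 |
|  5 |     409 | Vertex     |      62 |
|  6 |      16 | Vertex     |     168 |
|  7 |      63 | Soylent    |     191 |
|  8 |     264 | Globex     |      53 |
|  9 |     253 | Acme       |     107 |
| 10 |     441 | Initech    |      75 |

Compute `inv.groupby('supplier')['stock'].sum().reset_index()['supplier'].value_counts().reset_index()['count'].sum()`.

5

group by supplier, sum of stock:
supplier
Acme       990
Globex     264
Initech    441
Soylent    258
Vertex     836
Name: stock, dtype: int64
reset_index():
  supplier  stock
0     Acme    990
1   Globex    264
2  Initech    441
3  Soylent    258
4   Vertex    836
value_counts of supplier:
supplier
Acme       1
Globex     1
Initech    1
Soylent    1
Vertex     1
Name: count, dtype: int64
reset_index():
  supplier  count
0     Acme      1
1   Globex      1
2  Initech      1
3  Soylent      1
4   Vertex      1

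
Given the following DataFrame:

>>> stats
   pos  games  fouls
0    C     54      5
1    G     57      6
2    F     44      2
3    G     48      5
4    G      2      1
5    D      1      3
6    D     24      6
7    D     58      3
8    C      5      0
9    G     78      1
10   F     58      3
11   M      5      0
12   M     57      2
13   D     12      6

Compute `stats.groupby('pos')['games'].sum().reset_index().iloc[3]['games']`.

group by pos, sum of games:
pos
C     59
D     95
F    102
G    185
M     62
Name: games, dtype: int64
reset_index():
  pos  games
0   C     59
1   D     95
2   F    102
3   G    185
4   M     62
Hence 185.

185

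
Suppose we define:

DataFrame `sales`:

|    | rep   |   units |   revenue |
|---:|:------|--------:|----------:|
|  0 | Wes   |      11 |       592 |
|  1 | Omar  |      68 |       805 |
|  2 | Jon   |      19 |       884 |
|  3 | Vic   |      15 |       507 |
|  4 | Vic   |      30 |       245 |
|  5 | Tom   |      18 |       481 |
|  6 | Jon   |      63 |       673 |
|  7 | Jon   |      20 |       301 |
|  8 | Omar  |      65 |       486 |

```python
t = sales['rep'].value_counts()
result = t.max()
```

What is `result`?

value_counts of rep:
rep
Jon     3
Omar    2
Vic     2
Wes     1
Tom     1
Name: count, dtype: int64
Hence 3.

3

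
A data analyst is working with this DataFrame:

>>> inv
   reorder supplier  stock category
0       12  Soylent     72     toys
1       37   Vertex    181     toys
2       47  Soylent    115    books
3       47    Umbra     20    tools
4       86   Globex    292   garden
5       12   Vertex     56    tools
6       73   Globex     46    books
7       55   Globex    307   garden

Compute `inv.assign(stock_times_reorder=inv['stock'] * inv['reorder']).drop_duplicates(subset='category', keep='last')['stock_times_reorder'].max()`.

16885

add column stock_times_reorder = inv['stock'] * inv['reorder']:
   reorder supplier  stock category  stock_times_reorder
0       12  Soylent     72     toys                  864
1       37   Vertex    181     toys                 6697
2       47  Soylent    115    books                 5405
3       47    Umbra     20    tools                  940
4       86   Globex    292   garden                25112
5       12   Vertex     56    tools                  672
6       73   Globex     46    books                 3358
7       55   Globex    307   garden                16885
drop duplicate category (keep=last):
   reorder supplier  stock category  stock_times_reorder
1       37   Vertex    181     toys                 6697
5       12   Vertex     56    tools                  672
6       73   Globex     46    books                 3358
7       55   Globex    307   garden                16885
Hence 16885.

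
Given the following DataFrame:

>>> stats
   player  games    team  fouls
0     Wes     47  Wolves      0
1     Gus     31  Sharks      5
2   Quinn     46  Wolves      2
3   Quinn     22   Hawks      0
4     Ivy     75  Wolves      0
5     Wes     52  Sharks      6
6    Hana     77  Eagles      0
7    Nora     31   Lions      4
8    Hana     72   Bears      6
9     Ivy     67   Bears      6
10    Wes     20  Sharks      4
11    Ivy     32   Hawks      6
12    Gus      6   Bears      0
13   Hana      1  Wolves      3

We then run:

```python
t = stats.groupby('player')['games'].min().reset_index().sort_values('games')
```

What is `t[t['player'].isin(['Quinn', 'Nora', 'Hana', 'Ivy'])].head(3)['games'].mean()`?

18.0

group by player, min of games:
player
Gus       6
Hana      1
Ivy      32
Nora     31
Quinn    22
Wes      20
Name: games, dtype: int64
reset_index():
  player  games
0    Gus      6
1   Hana      1
2    Ivy     32
3   Nora     31
4  Quinn     22
5    Wes     20
sort by games:
  player  games
1   Hana      1
0    Gus      6
5    Wes     20
4  Quinn     22
3   Nora     31
2    Ivy     32
filter rows where player in ['Quinn', 'Nora', 'Hana', 'Ivy']:
  player  games
1   Hana      1
4  Quinn     22
3   Nora     31
2    Ivy     32
take first 3 rows:
  player  games
1   Hana      1
4  Quinn     22
3   Nora     31
So mean() = 18.0.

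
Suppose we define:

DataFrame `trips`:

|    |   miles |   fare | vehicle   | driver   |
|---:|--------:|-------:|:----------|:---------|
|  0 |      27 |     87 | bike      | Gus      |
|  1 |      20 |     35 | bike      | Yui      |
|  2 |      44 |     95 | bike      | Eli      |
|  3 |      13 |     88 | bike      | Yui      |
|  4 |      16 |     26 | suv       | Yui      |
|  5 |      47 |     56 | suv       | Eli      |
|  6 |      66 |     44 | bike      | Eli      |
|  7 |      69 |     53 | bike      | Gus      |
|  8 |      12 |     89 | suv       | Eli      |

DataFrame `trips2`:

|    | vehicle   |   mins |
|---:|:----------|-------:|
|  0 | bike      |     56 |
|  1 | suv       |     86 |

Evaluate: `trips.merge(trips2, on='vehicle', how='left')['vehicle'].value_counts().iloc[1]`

merge on 'vehicle' (how='left') → 9 rows:
   miles  fare vehicle driver  mins
0     27    87    bike    Gus    56
1     20    35    bike    Yui    56
2     44    95    bike    Eli    56
3     13    88    bike    Yui    56
4     16    26     suv    Yui    86
5     47    56     suv    Eli    86
6     66    44    bike    Eli    56
7     69    53    bike    Gus    56
8     12    89     suv    Eli    86
value_counts of vehicle:
vehicle
bike    6
suv     3
Name: count, dtype: int64
Finally, value at position 1 = 3.

3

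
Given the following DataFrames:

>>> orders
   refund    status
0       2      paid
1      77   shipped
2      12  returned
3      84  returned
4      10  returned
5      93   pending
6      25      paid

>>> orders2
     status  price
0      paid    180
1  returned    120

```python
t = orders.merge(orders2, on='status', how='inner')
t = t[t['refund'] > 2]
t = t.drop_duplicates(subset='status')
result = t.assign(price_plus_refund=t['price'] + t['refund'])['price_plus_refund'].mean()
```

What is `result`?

168.5

merge on 'status' (how='inner') → 5 rows:
   refund    status  price
0       2      paid    180
1      12  returned    120
2      84  returned    120
3      10  returned    120
4      25      paid    180
filter rows where refund > 2:
   refund    status  price
1      12  returned    120
2      84  returned    120
3      10  returned    120
4      25      paid    180
drop duplicate status (keep=first):
   refund    status  price
1      12  returned    120
4      25      paid    180
add column price_plus_refund = t['price'] + t['refund']:
   refund    status  price  price_plus_refund
1      12  returned    120                132
4      25      paid    180                205
Finally, mean of column 'price_plus_refund' = 168.5.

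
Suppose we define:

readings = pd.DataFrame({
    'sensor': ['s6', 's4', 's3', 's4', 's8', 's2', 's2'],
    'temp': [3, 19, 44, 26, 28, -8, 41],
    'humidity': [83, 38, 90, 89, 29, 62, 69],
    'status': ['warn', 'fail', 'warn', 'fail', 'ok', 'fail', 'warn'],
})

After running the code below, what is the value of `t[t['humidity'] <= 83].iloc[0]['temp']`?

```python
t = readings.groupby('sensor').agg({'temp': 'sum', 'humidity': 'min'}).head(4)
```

group by sensor: sum(temp), min(humidity):
        temp  humidity
sensor                
s2        33        62
s3        44        90
s4        45        38
s6         3        83
s8        28        29
take first 4 rows:
        temp  humidity
sensor                
s2        33        62
s3        44        90
s4        45        38
s6         3        83
filter rows where humidity <= 83:
        temp  humidity
sensor                
s2        33        62
s4        45        38
s6         3        83

33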